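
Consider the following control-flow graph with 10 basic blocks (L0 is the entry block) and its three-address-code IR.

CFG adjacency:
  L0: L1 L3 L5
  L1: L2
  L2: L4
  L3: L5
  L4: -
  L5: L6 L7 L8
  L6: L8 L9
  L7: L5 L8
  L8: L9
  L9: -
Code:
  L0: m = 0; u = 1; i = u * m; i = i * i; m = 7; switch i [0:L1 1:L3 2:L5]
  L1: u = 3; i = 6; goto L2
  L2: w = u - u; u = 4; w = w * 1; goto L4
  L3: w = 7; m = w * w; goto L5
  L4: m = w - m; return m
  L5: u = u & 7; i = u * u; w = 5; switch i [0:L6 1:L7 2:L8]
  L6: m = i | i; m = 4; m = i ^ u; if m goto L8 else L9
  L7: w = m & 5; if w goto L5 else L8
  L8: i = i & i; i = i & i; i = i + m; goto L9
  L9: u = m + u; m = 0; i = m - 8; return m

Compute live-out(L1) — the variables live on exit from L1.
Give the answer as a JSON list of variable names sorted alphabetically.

Answer: ["m", "u"]

Derivation:
Block summaries:
  L0 def {i,m,u} use ∅
  L1 def {i,u} use ∅
  L2 def {u,w} use {u}
  L3 def {m,w} use ∅
  L4 def {m} use {m,w}
  L5 def {i,u,w} use {u}
  L6 def {m} use {i,u}
  L7 def {w} use {m}
  L8 def {i} use {i,m}
  L9 def {i,m,u} use {m,u}

Liveness:
  L0: in=∅ out={m,u}
  L1: in={m} out={m,u}
  L2: in={m,u} out={m,w}
  L3: in={u} out={m,u}
  L4: in={m,w} out=∅
  L5: in={m,u} out={i,m,u}
  L6: in={i,u} out={i,m,u}
  L7: in={i,m,u} out={i,m,u}
  L8: in={i,m,u} out={m,u}
  L9: in={m,u} out=∅

live-out(L1) = ["m", "u"]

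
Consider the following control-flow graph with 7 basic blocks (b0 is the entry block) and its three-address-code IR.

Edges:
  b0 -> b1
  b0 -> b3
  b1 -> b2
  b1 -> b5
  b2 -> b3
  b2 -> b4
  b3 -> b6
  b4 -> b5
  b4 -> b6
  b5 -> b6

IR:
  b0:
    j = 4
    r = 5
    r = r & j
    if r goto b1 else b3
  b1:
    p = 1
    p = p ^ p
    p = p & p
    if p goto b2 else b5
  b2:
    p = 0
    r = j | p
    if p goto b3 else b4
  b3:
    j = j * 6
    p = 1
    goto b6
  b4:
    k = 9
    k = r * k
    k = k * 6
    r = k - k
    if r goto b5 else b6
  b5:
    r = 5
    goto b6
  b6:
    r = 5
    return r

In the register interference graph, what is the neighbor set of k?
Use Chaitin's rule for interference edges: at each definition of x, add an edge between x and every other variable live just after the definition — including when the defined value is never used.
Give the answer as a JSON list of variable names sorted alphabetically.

Answer: ["r"]

Analysis:
Per-block:
  b0: {j,r} / ∅
  b1: {p} / ∅
  b2: {p,r} / {j}
  b3: {j,p} / {j}
  b4: {k,r} / {r}
  b5: {r} / ∅
  b6: {r} / ∅

Live sets:
  b0 li=∅ lo={j}
  b1 li={j} lo={j}
  b2 li={j} lo={j,r}
  b3 li={j} lo=∅
  b4 li={r} lo=∅
  b5 li=∅ lo=∅
  b6 li=∅ lo=∅

Conflict graph:
  j: {p,r}
  k: {r}
  p: {j,r}
  r: {j,k,p}

N(k) = ["r"]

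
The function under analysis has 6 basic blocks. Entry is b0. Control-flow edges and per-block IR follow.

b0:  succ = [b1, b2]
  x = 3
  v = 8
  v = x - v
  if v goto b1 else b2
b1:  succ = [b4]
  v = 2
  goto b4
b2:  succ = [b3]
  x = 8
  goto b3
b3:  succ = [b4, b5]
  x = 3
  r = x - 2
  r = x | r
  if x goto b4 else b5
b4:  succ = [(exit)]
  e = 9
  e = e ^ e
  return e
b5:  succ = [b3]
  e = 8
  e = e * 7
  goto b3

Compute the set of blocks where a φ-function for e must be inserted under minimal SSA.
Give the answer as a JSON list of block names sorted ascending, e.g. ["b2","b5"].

Answer: ["b3", "b4"]

Analysis:
idom tree: b1←b0 b2←b0 b3←b2 b4←b0 b5←b3
Dom∩ at merges:
  b3: preds {b2,b5}: {b0,b2} ∩ {b0,b2,b3,b5} = {b0,b2}; idom=b2
  b4: preds {b1,b3}: {b0,b1} ∩ {b0,b2,b3} = {b0}; idom=b0

Frontier:
  join b3 pred b2: · stop@b2
  join b3 pred b5: b5→b3 stop@b2
  join b4 pred b1: b1 stop@b0
  join b4 pred b3: b3→b2 stop@b0
  b0: DF=∅
  b1: DF={b4}
  b2: DF={b4}
  b3: DF={b3,b4}
  b4: DF=∅
  b5: DF={b3}

φ for e: defs {b4,b5}
  DF⁺ = {b3,b4}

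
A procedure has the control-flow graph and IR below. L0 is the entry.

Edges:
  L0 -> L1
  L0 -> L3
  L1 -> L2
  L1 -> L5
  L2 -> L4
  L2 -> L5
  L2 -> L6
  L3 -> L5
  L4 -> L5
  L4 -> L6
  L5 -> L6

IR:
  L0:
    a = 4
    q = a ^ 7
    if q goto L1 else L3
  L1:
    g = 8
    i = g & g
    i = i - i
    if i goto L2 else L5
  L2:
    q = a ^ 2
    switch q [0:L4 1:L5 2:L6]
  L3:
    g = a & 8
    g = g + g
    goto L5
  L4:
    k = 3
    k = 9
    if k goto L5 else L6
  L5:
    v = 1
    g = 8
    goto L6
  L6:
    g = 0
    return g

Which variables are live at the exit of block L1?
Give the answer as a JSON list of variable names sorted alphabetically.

Answer: ["a"]

Analysis:
Block summaries:
  L0: {a,q} / ∅
  L1: {g,i} / ∅
  L2: {q} / {a}
  L3: {g} / {a}
  L4: {k} / ∅
  L5: {g,v} / ∅
  L6: {g} / ∅

Live sets:
  L0: in=∅ out={a}
  L1: in={a} out={a}
  L2: in={a} out=∅
  L3: in={a} out=∅
  L4: in=∅ out=∅
  L5: in=∅ out=∅
  L6: in=∅ out=∅

live-out(L1) = ["a"]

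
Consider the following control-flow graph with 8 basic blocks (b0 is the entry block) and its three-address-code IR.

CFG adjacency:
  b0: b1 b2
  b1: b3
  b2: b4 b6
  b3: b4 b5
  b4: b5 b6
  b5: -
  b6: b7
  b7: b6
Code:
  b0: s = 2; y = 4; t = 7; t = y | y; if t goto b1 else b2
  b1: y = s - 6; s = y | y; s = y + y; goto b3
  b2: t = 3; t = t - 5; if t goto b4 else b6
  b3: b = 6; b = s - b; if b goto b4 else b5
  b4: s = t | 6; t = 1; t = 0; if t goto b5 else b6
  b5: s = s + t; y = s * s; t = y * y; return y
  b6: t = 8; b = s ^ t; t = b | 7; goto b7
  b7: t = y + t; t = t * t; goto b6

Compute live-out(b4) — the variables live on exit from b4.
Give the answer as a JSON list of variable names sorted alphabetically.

Per-block:
  b0: def={s,t,y} ue=∅
  b1: def={s,y} ue={s}
  b2: def={t} ue=∅
  b3: def={b} ue={s}
  b4: def={s,t} ue={t}
  b5: def={s,t,y} ue={s,t}
  b6: def={b,t} ue={s}
  b7: def={t} ue={t,y}

Live sets:
  b0: in=∅ out={s,t,y}
  b1: in={s,t} out={s,t,y}
  b2: in={s,y} out={s,t,y}
  b3: in={s,t,y} out={s,t,y}
  b4: in={t,y} out={s,t,y}
  b5: in={s,t} out=∅
  b6: in={s,y} out={s,t,y}
  b7: in={s,t,y} out={s,y}

live-out(b4) = ["s", "t", "y"]

Answer: ["s", "t", "y"]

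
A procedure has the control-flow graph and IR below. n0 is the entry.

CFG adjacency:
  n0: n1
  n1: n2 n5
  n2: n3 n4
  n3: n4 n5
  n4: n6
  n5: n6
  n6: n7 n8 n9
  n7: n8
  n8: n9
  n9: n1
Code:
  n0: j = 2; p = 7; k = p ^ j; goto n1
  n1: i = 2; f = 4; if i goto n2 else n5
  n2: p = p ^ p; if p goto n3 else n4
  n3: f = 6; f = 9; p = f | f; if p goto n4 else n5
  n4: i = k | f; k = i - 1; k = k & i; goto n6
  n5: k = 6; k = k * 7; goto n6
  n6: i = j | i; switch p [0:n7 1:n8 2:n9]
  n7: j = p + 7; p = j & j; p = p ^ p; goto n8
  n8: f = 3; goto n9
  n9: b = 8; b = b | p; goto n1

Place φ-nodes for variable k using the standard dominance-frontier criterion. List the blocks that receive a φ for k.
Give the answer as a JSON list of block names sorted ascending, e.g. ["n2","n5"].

Answer: ["n1", "n6"]

Derivation:
idom tree: n1←n0 n2←n1 n3←n2 n4←n2 n5←n1 n6←n1 n7←n6 n8←n6 n9←n6
Dom at joins:
  n1: preds {n0,n9}: {n0} ∩ {n0,n1,n6,n9} = {n0}; idom=n0
  n4: preds {n2,n3}: {n0,n1,n2} ∩ {n0,n1,n2,n3} = {n0,n1,n2}; idom=n2
  n5: preds {n1,n3}: {n0,n1} ∩ {n0,n1,n2,n3} = {n0,n1}; idom=n1
  n6: preds {n4,n5}: {n0,n1,n2,n4} ∩ {n0,n1,n5} = {n0,n1}; idom=n1
  n8: preds {n6,n7}: {n0,n1,n6} ∩ {n0,n1,n6,n7} = {n0,n1,n6}; idom=n6
  n9: preds {n6,n8}: {n0,n1,n6} ∩ {n0,n1,n6,n8} = {n0,n1,n6}; idom=n6

Frontier:
  n1←n0: walk · to n0
  n1←n9: walk n9→n6→n1 to n0
  n4←n2: walk · to n2
  n4←n3: walk n3 to n2
  n5←n1: walk · to n1
  n5←n3: walk n3→n2 to n1
  n6←n4: walk n4→n2 to n1
  n6←n5: walk n5 to n1
  n8←n6: walk · to n6
  n8←n7: walk n7 to n6
  n9←n6: walk · to n6
  n9←n8: walk n8 to n6
  n0: DF=∅
  n1: DF={n1}
  n2: DF={n5,n6}
  n3: DF={n4,n5}
  n4: DF={n6}
  n5: DF={n6}
  n6: DF={n1}
  n7: DF={n8}
  n8: DF={n9}
  n9: DF={n1}

φ for k: defs {n0,n4,n5}
  DF⁺ = {n1,n6}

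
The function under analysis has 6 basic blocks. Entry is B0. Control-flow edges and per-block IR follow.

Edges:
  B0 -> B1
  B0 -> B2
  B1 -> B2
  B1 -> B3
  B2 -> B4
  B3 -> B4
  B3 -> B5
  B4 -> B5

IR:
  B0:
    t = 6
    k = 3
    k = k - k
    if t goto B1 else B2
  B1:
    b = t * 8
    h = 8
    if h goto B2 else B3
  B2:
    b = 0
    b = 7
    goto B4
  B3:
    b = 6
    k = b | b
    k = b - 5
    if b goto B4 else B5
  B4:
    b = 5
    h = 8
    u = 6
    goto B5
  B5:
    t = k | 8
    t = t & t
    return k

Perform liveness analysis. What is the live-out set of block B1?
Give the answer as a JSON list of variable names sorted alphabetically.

Answer: ["k"]

Analysis:
def/use:
  B0: {k,t} / ∅
  B1: {b,h} / {t}
  B2: {b} / ∅
  B3: {b,k} / ∅
  B4: {b,h,u} / ∅
  B5: {t} / {k}

Backward fixpoint:
  B0: in=∅ out={k,t}
  B1: in={k,t} out={k}
  B2: in={k} out={k}
  B3: in=∅ out={k}
  B4: in={k} out={k}
  B5: in={k} out=∅

live-out(B1) = ["k"]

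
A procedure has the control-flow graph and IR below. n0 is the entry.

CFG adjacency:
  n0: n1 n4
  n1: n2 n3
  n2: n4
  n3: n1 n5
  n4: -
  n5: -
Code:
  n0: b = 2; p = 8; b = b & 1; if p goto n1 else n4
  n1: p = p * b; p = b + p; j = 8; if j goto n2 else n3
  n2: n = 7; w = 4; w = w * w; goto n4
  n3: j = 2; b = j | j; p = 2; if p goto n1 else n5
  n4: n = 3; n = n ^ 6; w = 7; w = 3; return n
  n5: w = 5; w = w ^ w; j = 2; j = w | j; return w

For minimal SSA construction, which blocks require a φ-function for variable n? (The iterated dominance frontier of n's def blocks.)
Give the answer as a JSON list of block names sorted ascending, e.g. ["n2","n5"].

Answer: ["n4"]

Working:
idom tree: n1←n0 n2←n1 n3←n1 n4←n0 n5←n3
Dom at joins:
  n1: preds {n0,n3}: {n0} ∩ {n0,n1,n3} = {n0}; idom=n0
  n4: preds {n0,n2}: {n0} ∩ {n0,n1,n2} = {n0}; idom=n0

DF derivation:
  n1←n0: walk · to n0
  n1←n3: walk n3→n1 to n0
  n4←n0: walk · to n0
  n4←n2: walk n2→n1 to n0
  DF(n0)=∅
  DF(n1)={n1,n4}
  DF(n2)={n4}
  DF(n3)={n1}
  DF(n4)=∅
  DF(n5)=∅

φ for n: defs {n2,n4}
  DF⁺ = {n4}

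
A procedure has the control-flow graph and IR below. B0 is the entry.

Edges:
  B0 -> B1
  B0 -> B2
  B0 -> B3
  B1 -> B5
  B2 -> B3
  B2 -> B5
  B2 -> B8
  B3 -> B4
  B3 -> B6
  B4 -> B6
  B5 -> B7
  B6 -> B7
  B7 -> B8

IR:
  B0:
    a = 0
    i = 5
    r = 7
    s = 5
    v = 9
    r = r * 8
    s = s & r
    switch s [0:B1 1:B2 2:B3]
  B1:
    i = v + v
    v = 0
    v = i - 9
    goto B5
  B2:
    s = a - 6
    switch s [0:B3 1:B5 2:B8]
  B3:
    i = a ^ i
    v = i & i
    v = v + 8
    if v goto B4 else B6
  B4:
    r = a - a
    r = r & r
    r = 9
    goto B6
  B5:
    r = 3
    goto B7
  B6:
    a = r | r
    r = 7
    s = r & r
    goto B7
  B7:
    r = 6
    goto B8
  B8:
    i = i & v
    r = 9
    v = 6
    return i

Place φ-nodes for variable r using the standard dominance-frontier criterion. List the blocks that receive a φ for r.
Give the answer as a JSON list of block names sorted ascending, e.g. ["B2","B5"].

Answer: ["B6", "B7", "B8"]

Analysis:
idom tree: B1←B0 B2←B0 B3←B0 B4←B3 B5←B0 B6←B3 B7←B0 B8←B0
Dom at joins:
  B3: preds {B0,B2}: {B0} ∩ {B0,B2} = {B0}; idom=B0
  B5: preds {B1,B2}: {B0,B1} ∩ {B0,B2} = {B0}; idom=B0
  B6: preds {B3,B4}: {B0,B3} ∩ {B0,B3,B4} = {B0,B3}; idom=B3
  B7: preds {B5,B6}: {B0,B5} ∩ {B0,B3,B6} = {B0}; idom=B0
  B8: preds {B2,B7}: {B0,B2} ∩ {B0,B7} = {B0}; idom=B0

DF derivation:
  B3←B0: walk · to B0
  B3←B2: walk B2 to B0
  B5←B1: walk B1 to B0
  B5←B2: walk B2 to B0
  B6←B3: walk · to B3
  B6←B4: walk B4 to B3
  B7←B5: walk B5 to B0
  B7←B6: walk B6→B3 to B0
  B8←B2: walk B2 to B0
  B8←B7: walk B7 to B0
  B0 → ∅
  B1 → {B5}
  B2 → {B3,B5,B8}
  B3 → {B7}
  B4 → {B6}
  B5 → {B7}
  B6 → {B7}
  B7 → {B8}
  B8 → ∅

φ for r: defs {B0,B4,B5,B6,B7,B8}
  DF⁺ = {B6,B7,B8}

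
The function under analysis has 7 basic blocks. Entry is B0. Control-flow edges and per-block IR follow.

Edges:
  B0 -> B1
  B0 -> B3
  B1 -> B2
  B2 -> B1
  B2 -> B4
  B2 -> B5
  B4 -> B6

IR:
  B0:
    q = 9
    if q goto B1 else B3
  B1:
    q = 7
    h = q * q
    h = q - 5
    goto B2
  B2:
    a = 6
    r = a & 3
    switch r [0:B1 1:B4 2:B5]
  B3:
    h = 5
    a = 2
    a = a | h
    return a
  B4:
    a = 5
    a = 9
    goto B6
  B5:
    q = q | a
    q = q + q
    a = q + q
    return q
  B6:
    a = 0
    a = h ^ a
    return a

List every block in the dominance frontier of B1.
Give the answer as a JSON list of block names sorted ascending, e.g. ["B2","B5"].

Answer: ["B1"]

Analysis:
idom tree: B1←B0 B2←B1 B3←B0 B4←B2 B5←B2 B6←B4
Join-block Dom:
  B1: preds {B0,B2}: {B0} ∩ {B0,B1,B2} = {B0}; idom=B0

Frontier:
  join B1 pred B0: · stop@B0
  join B1 pred B2: B2→B1 stop@B0
  B0: DF=∅
  B1: DF={B1}
  B2: DF={B1}
  B3: DF=∅
  B4: DF=∅
  B5: DF=∅
  B6: DF=∅

DF(B1) = ["B1"]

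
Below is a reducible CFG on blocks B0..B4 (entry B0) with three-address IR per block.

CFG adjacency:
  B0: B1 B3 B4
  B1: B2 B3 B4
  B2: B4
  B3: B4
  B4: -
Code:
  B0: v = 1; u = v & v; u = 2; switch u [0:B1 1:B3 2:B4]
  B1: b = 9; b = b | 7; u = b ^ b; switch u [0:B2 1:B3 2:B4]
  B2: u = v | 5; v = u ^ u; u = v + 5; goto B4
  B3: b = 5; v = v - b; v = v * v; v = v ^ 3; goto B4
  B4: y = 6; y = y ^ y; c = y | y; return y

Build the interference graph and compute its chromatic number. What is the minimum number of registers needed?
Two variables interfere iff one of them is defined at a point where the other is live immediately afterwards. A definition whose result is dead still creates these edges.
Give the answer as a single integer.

Answer: 2

Derivation:
def/use:
  B0 def {u,v} use ∅
  B1 def {b,u} use ∅
  B2 def {u,v} use {v}
  B3 def {b,v} use {v}
  B4 def {c,y} use ∅

Live sets:
  B0 li=∅ lo={v}
  B1 li={v} lo={v}
  B2 li={v} lo=∅
  B3 li={v} lo=∅
  B4 li=∅ lo=∅

Conflict graph:
  b↔{v}
  c↔{y}
  u↔{v}
  v↔{b,u}
  y↔{c}

Colouring:
  clique {b,v} ⇒ need ≥ 2
  2-colouring: R0={c,v}  R1={b,u,y}
  χ = 2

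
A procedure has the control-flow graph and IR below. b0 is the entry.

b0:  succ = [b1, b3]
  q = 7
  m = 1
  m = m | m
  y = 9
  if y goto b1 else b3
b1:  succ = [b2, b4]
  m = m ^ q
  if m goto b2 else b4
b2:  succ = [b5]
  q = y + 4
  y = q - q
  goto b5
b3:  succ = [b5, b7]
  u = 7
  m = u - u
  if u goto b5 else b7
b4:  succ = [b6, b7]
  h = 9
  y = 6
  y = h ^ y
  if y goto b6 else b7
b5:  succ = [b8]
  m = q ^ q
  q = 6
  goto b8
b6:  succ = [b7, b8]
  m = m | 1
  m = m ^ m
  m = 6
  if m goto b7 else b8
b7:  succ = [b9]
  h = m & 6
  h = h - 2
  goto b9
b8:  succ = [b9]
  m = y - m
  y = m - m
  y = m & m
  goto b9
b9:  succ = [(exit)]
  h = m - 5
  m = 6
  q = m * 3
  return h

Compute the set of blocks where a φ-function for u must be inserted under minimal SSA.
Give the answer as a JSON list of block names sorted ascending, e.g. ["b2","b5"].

Answer: ["b5", "b7", "b8", "b9"]

Analysis:
idom tree: b1←b0 b2←b1 b3←b0 b4←b1 b5←b0 b6←b4 b7←b0 b8←b0 b9←b0
Dom∩ at merges:
  b5: preds {b2,b3}: {b0,b1,b2} ∩ {b0,b3} = {b0}; idom=b0
  b7: preds {b3,b4,b6}: {b0,b3} ∩ {b0,b1,b4} ∩ {b0,b1,b4,b6} = {b0}; idom=b0
  b8: preds {b5,b6}: {b0,b5} ∩ {b0,b1,b4,b6} = {b0}; idom=b0
  b9: preds {b7,b8}: {b0,b7} ∩ {b0,b8} = {b0}; idom=b0

DF derivation:
  join b5 pred b2: b2→b1 stop@b0
  join b5 pred b3: b3 stop@b0
  join b7 pred b3: b3 stop@b0
  join b7 pred b4: b4→b1 stop@b0
  join b7 pred b6: b6→b4→b1 stop@b0
  join b8 pred b5: b5 stop@b0
  join b8 pred b6: b6→b4→b1 stop@b0
  join b9 pred b7: b7 stop@b0
  join b9 pred b8: b8 stop@b0
  b0: DF=∅
  b1: DF={b5,b7,b8}
  b2: DF={b5}
  b3: DF={b5,b7}
  b4: DF={b7,b8}
  b5: DF={b8}
  b6: DF={b7,b8}
  b7: DF={b9}
  b8: DF={b9}
  b9: DF=∅

φ for u: defs {b3}
  DF⁺ = {b5,b7,b8,b9}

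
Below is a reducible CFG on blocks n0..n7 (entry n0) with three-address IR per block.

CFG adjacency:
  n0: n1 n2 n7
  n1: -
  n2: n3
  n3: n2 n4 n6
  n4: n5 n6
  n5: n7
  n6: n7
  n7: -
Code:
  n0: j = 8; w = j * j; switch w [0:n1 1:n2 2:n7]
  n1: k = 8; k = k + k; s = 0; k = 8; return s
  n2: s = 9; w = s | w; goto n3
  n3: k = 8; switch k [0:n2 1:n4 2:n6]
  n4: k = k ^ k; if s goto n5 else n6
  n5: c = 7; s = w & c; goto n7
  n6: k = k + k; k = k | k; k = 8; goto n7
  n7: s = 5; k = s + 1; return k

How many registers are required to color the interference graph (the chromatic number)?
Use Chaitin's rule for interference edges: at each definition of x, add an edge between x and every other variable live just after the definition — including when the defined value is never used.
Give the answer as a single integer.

Answer: 3

Derivation:
Block summaries:
  n0 def {j,w} use ∅
  n1 def {k,s} use ∅
  n2 def {s,w} use {w}
  n3 def {k} use ∅
  n4 def {k} use {k,s}
  n5 def {c,s} use {w}
  n6 def {k} use {k}
  n7 def {k,s} use ∅

Backward fixpoint:
  n0 li=∅ lo={w}
  n1 li=∅ lo=∅
  n2 li={w} lo={s,w}
  n3 li={s,w} lo={k,s,w}
  n4 li={k,s,w} lo={k,w}
  n5 li={w} lo=∅
  n6 li={k} lo=∅
  n7 li=∅ lo=∅

Interference:
  c↔{w}
  j↔∅
  k↔{s,w}
  s↔{k,w}
  w↔{c,k,s}

Colouring:
  {k,s,w} pairwise interfere (3-clique) ⇒ χ ≥ 3
  assign c→R1 j→R0 k→R1 s→R2 w→R0 — no edge inside a register ⇒ χ ≤ 3
  χ = 3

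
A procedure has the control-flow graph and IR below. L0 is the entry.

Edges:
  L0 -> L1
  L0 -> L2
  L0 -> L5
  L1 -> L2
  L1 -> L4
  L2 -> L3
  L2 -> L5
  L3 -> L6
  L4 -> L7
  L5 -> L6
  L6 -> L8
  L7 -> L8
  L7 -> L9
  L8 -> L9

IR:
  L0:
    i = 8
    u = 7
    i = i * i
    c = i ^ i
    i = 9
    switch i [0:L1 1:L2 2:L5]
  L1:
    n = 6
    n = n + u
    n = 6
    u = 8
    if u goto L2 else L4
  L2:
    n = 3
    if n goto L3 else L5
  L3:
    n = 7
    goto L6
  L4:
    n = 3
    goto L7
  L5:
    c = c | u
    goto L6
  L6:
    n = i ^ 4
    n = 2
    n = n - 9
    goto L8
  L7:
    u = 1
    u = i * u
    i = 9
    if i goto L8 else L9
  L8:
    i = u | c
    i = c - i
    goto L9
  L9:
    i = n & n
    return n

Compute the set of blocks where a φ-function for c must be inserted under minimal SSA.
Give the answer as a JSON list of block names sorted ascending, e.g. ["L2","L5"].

idom tree: L1←L0 L2←L0 L3←L2 L4←L1 L5←L0 L6←L0 L7←L4 L8←L0 L9←L0
Join-block Dom:
  L2: preds {L0,L1}: {L0} ∩ {L0,L1} = {L0}; idom=L0
  L5: preds {L0,L2}: {L0} ∩ {L0,L2} = {L0}; idom=L0
  L6: preds {L3,L5}: {L0,L2,L3} ∩ {L0,L5} = {L0}; idom=L0
  L8: preds {L6,L7}: {L0,L6} ∩ {L0,L1,L4,L7} = {L0}; idom=L0
  L9: preds {L7,L8}: {L0,L1,L4,L7} ∩ {L0,L8} = {L0}; idom=L0

DF walk-up:
  L2←L0: walk · to L0
  L2←L1: walk L1 to L0
  L5←L0: walk · to L0
  L5←L2: walk L2 to L0
  L6←L3: walk L3→L2 to L0
  L6←L5: walk L5 to L0
  L8←L6: walk L6 to L0
  L8←L7: walk L7→L4→L1 to L0
  L9←L7: walk L7→L4→L1 to L0
  L9←L8: walk L8 to L0
  L0: DF=∅
  L1: DF={L2,L8,L9}
  L2: DF={L5,L6}
  L3: DF={L6}
  L4: DF={L8,L9}
  L5: DF={L6}
  L6: DF={L8}
  L7: DF={L8,L9}
  L8: DF={L9}
  L9: DF=∅

φ for c: defs {L0,L5}
  DF⁺ = {L6,L8,L9}

Answer: ["L6", "L8", "L9"]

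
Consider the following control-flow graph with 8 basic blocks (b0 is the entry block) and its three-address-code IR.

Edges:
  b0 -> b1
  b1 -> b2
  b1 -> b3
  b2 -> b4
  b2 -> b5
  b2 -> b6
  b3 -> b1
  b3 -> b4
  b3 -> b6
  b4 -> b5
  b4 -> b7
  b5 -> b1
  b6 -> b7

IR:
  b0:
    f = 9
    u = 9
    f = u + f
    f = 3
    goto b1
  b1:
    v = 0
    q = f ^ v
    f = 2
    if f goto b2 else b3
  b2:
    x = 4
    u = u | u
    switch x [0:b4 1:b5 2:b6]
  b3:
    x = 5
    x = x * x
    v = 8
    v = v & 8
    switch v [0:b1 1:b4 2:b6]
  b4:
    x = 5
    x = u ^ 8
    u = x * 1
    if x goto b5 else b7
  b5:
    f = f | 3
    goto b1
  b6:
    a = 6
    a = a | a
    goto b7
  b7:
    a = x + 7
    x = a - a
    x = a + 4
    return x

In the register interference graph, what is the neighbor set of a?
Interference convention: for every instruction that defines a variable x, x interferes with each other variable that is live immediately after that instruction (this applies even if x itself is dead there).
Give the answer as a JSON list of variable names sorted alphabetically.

def/use:
  b0: {f,u} / ∅
  b1: {f,q,v} / {f}
  b2: {u,x} / {u}
  b3: {v,x} / ∅
  b4: {u,x} / {u}
  b5: {f} / {f}
  b6: {a} / ∅
  b7: {a,x} / {x}

Liveness:
  live b0: ∅→{f,u}
  live b1: {f,u}→{f,u}
  live b2: {f,u}→{f,u,x}
  live b3: {f,u}→{f,u,x}
  live b4: {f,u}→{f,u,x}
  live b5: {f,u}→{f,u}
  live b6: {x}→{x}
  live b7: {x}→∅

Interfere edges:
  a↔{x}
  f↔{u,v,x}
  q↔{u}
  u↔{f,q,v,x}
  v↔{f,u,x}
  x↔{a,f,u,v}

N(a) = ["x"]

Answer: ["x"]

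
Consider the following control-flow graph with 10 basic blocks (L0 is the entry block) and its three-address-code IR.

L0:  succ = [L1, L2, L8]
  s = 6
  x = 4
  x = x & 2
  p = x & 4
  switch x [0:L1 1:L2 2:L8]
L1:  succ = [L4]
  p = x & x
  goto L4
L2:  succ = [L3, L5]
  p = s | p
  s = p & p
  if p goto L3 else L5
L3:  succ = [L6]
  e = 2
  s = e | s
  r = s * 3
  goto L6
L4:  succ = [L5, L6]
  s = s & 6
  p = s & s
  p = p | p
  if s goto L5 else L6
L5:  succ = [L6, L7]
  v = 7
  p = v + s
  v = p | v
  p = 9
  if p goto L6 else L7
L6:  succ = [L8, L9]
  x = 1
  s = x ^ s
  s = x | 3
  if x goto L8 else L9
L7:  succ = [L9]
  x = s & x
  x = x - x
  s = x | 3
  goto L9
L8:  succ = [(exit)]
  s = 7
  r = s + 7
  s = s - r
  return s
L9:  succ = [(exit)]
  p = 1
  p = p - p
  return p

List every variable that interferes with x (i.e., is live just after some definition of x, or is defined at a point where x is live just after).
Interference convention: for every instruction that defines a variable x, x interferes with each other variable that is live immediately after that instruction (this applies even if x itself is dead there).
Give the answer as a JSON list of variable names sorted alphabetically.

def/use:
  L0 def {p,s,x} use ∅
  L1 def {p} use {x}
  L2 def {p,s} use {p,s}
  L3 def {e,r,s} use {s}
  L4 def {p,s} use {s}
  L5 def {p,v} use {s}
  L6 def {s,x} use {s}
  L7 def {s,x} use {s,x}
  L8 def {r,s} use ∅
  L9 def {p} use ∅

Liveness:
  live L0: ∅→{p,s,x}
  live L1: {s,x}→{s,x}
  live L2: {p,s,x}→{s,x}
  live L3: {s}→{s}
  live L4: {s,x}→{s,x}
  live L5: {s,x}→{s,x}
  live L6: {s}→∅
  live L7: {s,x}→∅
  live L8: ∅→∅
  live L9: ∅→∅

Interference:
  e↔{s}
  p↔{s,v,x}
  r↔{s}
  s↔{e,p,r,v,x}
  v↔{p,s,x}
  x↔{p,s,v}

N(x) = ["p", "s", "v"]

Answer: ["p", "s", "v"]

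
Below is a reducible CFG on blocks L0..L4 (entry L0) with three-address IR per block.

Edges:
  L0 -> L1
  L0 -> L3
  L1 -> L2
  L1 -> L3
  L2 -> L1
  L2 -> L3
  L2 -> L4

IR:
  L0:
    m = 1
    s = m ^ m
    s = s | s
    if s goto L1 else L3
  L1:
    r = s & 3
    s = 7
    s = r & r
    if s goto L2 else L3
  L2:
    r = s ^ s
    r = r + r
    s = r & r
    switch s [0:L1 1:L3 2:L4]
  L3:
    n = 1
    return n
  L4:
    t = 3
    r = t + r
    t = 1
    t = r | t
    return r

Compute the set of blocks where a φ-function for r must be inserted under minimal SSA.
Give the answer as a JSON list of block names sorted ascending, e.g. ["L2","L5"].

Answer: ["L1", "L3"]

Analysis:
idom tree: L1←L0 L2←L1 L3←L0 L4←L2
Join-block Dom:
  L1: preds {L0,L2}: {L0} ∩ {L0,L1,L2} = {L0}; idom=L0
  L3: preds {L0,L1,L2}: {L0} ∩ {L0,L1} ∩ {L0,L1,L2} = {L0}; idom=L0

DF derivation:
  L1←L0: walk · to L0
  L1←L2: walk L2→L1 to L0
  L3←L0: walk · to L0
  L3←L1: walk L1 to L0
  L3←L2: walk L2→L1 to L0
  L0: DF=∅
  L1: DF={L1,L3}
  L2: DF={L1,L3}
  L3: DF=∅
  L4: DF=∅

φ for r: defs {L1,L2,L4}
  DF⁺ = {L1,L3}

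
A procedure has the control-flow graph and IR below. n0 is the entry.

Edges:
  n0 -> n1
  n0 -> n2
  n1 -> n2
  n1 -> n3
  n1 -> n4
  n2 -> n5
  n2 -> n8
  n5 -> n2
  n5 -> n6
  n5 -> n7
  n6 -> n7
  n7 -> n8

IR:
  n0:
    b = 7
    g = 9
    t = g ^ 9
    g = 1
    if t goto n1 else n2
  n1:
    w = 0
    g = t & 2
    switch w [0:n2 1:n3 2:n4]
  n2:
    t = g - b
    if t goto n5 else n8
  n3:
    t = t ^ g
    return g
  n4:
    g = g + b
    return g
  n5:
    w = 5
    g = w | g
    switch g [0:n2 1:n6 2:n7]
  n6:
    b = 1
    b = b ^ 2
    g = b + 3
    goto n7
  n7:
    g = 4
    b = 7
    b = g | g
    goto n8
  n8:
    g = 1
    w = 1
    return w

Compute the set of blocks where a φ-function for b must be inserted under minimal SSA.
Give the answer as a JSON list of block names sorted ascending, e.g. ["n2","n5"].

idom tree: n1←n0 n2←n0 n3←n1 n4←n1 n5←n2 n6←n5 n7←n5 n8←n2
Join-block Dom:
  n2: preds {n0,n1,n5}: {n0} ∩ {n0,n1} ∩ {n0,n2,n5} = {n0}; idom=n0
  n7: preds {n5,n6}: {n0,n2,n5} ∩ {n0,n2,n5,n6} = {n0,n2,n5}; idom=n5
  n8: preds {n2,n7}: {n0,n2} ∩ {n0,n2,n5,n7} = {n0,n2}; idom=n2

DF walk-up:
  n2←n0: walk · to n0
  n2←n1: walk n1 to n0
  n2←n5: walk n5→n2 to n0
  n7←n5: walk · to n5
  n7←n6: walk n6 to n5
  n8←n2: walk · to n2
  n8←n7: walk n7→n5 to n2
  n0: DF=∅
  n1: DF={n2}
  n2: DF={n2}
  n3: DF=∅
  n4: DF=∅
  n5: DF={n2,n8}
  n6: DF={n7}
  n7: DF={n8}
  n8: DF=∅

φ for b: defs {n0,n6,n7}
  DF⁺ = {n7,n8}

Answer: ["n7", "n8"]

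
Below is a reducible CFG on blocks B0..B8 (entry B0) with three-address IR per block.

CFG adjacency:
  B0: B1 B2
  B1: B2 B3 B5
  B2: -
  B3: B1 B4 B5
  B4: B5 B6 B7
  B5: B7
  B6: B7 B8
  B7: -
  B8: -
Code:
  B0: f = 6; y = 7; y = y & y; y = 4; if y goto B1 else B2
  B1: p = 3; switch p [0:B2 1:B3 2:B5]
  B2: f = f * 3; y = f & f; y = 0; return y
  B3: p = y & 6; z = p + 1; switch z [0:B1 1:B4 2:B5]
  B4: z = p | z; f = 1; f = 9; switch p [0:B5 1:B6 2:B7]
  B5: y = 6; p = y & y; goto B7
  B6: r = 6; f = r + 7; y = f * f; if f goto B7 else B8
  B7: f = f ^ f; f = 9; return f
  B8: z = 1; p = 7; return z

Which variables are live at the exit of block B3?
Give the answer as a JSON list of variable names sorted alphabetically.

def/use:
  B0 def {f,y} use ∅
  B1 def {p} use ∅
  B2 def {f,y} use {f}
  B3 def {p,z} use {y}
  B4 def {f,z} use {p,z}
  B5 def {p,y} use ∅
  B6 def {f,r,y} use ∅
  B7 def {f} use {f}
  B8 def {p,z} use ∅

Backward fixpoint:
  live B0: ∅→{f,y}
  live B1: {f,y}→{f,y}
  live B2: {f}→∅
  live B3: {f,y}→{f,p,y,z}
  live B4: {p,z}→{f}
  live B5: {f}→{f}
  live B6: ∅→{f}
  live B7: {f}→∅
  live B8: ∅→∅

live-out(B3) = ["f", "p", "y", "z"]

Answer: ["f", "p", "y", "z"]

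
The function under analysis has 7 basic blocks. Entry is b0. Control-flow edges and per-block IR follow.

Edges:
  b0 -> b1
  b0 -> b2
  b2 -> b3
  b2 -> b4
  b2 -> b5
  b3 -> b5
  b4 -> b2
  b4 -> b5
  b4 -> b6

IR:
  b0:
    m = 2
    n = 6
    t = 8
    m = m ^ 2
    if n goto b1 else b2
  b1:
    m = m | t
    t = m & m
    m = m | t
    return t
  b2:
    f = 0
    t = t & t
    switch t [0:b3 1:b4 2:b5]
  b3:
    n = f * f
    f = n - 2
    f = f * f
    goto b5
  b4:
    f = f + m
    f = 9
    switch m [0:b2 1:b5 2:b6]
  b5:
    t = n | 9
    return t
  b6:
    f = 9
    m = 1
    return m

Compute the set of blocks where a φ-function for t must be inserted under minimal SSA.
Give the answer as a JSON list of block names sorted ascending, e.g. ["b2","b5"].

idom tree: b1←b0 b2←b0 b3←b2 b4←b2 b5←b2 b6←b4
Join-block Dom:
  b2: preds {b0,b4}: {b0} ∩ {b0,b2,b4} = {b0}; idom=b0
  b5: preds {b2,b3,b4}: {b0,b2} ∩ {b0,b2,b3} ∩ {b0,b2,b4} = {b0,b2}; idom=b2

DF walk-up:
  b2←b0: walk · to b0
  b2←b4: walk b4→b2 to b0
  b5←b2: walk · to b2
  b5←b3: walk b3 to b2
  b5←b4: walk b4 to b2
  b0 → ∅
  b1 → ∅
  b2 → {b2}
  b3 → {b5}
  b4 → {b2,b5}
  b5 → ∅
  b6 → ∅

φ for t: defs {b0,b1,b2,b5}
  DF⁺ = {b2}

Answer: ["b2"]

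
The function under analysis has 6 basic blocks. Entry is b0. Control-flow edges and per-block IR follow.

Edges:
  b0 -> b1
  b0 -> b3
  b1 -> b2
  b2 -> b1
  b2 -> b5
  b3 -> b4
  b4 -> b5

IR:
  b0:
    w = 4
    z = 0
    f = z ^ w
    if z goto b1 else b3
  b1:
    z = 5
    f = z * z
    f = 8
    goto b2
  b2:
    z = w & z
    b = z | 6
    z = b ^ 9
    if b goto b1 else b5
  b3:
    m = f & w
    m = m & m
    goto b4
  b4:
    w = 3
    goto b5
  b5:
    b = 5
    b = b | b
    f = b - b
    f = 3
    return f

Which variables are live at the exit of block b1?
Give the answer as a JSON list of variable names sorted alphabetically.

Block summaries:
  b0: def={f,w,z} ue=∅
  b1: def={f,z} ue=∅
  b2: def={b,z} ue={w,z}
  b3: def={m} ue={f,w}
  b4: def={w} ue=∅
  b5: def={b,f} ue=∅

Liveness:
  b0 li=∅ lo={f,w}
  b1 li={w} lo={w,z}
  b2 li={w,z} lo={w}
  b3 li={f,w} lo=∅
  b4 li=∅ lo=∅
  b5 li=∅ lo=∅

live-out(b1) = ["w", "z"]

Answer: ["w", "z"]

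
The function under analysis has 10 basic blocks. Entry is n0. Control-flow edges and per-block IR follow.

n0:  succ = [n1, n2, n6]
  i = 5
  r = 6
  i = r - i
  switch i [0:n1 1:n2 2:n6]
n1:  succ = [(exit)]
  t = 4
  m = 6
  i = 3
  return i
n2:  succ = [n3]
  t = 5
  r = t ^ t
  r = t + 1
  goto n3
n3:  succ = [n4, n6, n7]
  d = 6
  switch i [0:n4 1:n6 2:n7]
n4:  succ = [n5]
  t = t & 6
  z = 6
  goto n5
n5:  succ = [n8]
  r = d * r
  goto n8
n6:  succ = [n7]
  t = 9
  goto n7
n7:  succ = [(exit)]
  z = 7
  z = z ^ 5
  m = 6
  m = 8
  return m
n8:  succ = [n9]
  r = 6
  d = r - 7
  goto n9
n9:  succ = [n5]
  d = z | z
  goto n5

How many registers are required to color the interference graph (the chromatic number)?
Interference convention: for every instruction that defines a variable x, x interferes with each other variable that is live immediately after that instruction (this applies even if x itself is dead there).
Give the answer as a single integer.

Answer: 4

Derivation:
Per-block:
  n0: def={i,r} ue=∅
  n1: def={i,m,t} ue=∅
  n2: def={r,t} ue=∅
  n3: def={d} ue={i}
  n4: def={t,z} ue={t}
  n5: def={r} ue={d,r}
  n6: def={t} ue=∅
  n7: def={m,z} ue=∅
  n8: def={d,r} ue=∅
  n9: def={d} ue={z}

Live sets:
  n0: in=∅ out={i}
  n1: in=∅ out=∅
  n2: in={i} out={i,r,t}
  n3: in={i,r,t} out={d,r,t}
  n4: in={d,r,t} out={d,r,z}
  n5: in={d,r,z} out={z}
  n6: in=∅ out=∅
  n7: in=∅ out=∅
  n8: in={z} out={r,z}
  n9: in={r,z} out={d,r,z}

Interference:
  d — {i,r,t,z}
  i — {d,r,t}
  m — ∅
  r — {d,i,t,z}
  t — {d,i,r}
  z — {d,r}

Registers:
  clique {d,i,r,t} ⇒ need ≥ 4
  assign d→c0 i→c2 m→c0 r→c1 t→c3 z→c2 — no edge inside a register ⇒ χ ≤ 4
  χ = 4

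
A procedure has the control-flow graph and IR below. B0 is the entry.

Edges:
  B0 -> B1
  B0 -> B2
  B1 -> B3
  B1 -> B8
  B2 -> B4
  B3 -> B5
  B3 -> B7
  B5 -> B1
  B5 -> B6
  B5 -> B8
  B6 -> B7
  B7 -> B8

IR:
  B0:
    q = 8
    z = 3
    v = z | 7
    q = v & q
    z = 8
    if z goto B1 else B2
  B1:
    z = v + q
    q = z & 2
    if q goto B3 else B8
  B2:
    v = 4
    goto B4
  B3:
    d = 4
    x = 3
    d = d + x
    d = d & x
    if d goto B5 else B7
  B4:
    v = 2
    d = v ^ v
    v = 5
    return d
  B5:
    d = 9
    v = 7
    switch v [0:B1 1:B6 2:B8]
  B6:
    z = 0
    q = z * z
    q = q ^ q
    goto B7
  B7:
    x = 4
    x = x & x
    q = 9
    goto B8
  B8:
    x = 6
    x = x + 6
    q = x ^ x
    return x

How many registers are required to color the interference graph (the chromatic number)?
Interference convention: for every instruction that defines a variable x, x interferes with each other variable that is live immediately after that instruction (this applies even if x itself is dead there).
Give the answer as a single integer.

Block summaries:
  B0: def={q,v,z} ue=∅
  B1: def={q,z} ue={q,v}
  B2: def={v} ue=∅
  B3: def={d,x} ue=∅
  B4: def={d,v} ue=∅
  B5: def={d,v} ue=∅
  B6: def={q,z} ue=∅
  B7: def={q,x} ue=∅
  B8: def={q,x} ue=∅

Backward fixpoint:
  live B0: ∅→{q,v}
  live B1: {q,v}→{q}
  live B2: ∅→∅
  live B3: {q}→{q}
  live B4: ∅→∅
  live B5: {q}→{q,v}
  live B6: ∅→∅
  live B7: ∅→∅
  live B8: ∅→∅

Interference:
  d: {q,v,x}
  q: {d,v,x,z}
  v: {d,q,z}
  x: {d,q}
  z: {q,v}

Chromatic number:
  {d,q,v} pairwise interfere (3-clique) ⇒ χ ≥ 3
  3-colouring: c0={q}  c1={d,z}  c2={v,x}
  χ = 3

Answer: 3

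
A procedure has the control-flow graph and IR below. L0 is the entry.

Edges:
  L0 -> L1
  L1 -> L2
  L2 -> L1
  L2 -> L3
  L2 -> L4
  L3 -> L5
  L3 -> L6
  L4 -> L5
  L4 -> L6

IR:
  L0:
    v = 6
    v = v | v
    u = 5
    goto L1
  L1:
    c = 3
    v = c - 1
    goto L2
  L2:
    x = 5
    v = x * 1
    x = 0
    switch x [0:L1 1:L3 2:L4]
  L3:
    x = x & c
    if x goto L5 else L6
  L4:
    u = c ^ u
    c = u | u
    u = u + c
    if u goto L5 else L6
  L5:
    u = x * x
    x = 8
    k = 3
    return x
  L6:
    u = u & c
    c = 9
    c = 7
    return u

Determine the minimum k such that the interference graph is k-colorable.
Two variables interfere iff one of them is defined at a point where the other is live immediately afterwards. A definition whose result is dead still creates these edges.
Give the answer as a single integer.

Per-block:
  L0 def {u,v} use ∅
  L1 def {c,v} use ∅
  L2 def {v,x} use ∅
  L3 def {x} use {c,x}
  L4 def {c,u} use {c,u}
  L5 def {k,u,x} use {x}
  L6 def {c,u} use {c,u}

Liveness:
  L0: in=∅ out={u}
  L1: in={u} out={c,u}
  L2: in={c,u} out={c,u,x}
  L3: in={c,u,x} out={c,u,x}
  L4: in={c,u,x} out={c,u,x}
  L5: in={x} out=∅
  L6: in={c,u} out=∅

Interference:
  c — {u,v,x}
  k — {x}
  u — {c,v,x}
  v — {c,u}
  x — {c,k,u}

Registers:
  clique {c,u,v} ⇒ need ≥ 3
  3-colouring: R0={c,k}  R1={u}  R2={v,x}
  χ = 3

Answer: 3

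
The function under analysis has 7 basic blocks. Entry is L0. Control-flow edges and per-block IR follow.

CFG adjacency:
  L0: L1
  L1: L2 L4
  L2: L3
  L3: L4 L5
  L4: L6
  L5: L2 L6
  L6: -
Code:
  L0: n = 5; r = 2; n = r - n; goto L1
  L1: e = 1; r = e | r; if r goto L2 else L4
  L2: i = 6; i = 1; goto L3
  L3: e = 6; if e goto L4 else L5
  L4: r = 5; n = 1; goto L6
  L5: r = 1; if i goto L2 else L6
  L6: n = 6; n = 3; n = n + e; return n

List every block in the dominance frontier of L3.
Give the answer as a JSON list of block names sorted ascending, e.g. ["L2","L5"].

Answer: ["L2", "L4", "L6"]

Working:
idom tree: L1←L0 L2←L1 L3←L2 L4←L1 L5←L3 L6←L1
Join-block Dom:
  L2: preds {L1,L5}: {L0,L1} ∩ {L0,L1,L2,L3,L5} = {L0,L1}; idom=L1
  L4: preds {L1,L3}: {L0,L1} ∩ {L0,L1,L2,L3} = {L0,L1}; idom=L1
  L6: preds {L4,L5}: {L0,L1,L4} ∩ {L0,L1,L2,L3,L5} = {L0,L1}; idom=L1

DF walk-up:
  join L2 pred L1: · stop@L1
  join L2 pred L5: L5→L3→L2 stop@L1
  join L4 pred L1: · stop@L1
  join L4 pred L3: L3→L2 stop@L1
  join L6 pred L4: L4 stop@L1
  join L6 pred L5: L5→L3→L2 stop@L1
  DF(L0)=∅
  DF(L1)=∅
  DF(L2)={L2,L4,L6}
  DF(L3)={L2,L4,L6}
  DF(L4)={L6}
  DF(L5)={L2,L6}
  DF(L6)=∅

DF(L3) = ["L2", "L4", "L6"]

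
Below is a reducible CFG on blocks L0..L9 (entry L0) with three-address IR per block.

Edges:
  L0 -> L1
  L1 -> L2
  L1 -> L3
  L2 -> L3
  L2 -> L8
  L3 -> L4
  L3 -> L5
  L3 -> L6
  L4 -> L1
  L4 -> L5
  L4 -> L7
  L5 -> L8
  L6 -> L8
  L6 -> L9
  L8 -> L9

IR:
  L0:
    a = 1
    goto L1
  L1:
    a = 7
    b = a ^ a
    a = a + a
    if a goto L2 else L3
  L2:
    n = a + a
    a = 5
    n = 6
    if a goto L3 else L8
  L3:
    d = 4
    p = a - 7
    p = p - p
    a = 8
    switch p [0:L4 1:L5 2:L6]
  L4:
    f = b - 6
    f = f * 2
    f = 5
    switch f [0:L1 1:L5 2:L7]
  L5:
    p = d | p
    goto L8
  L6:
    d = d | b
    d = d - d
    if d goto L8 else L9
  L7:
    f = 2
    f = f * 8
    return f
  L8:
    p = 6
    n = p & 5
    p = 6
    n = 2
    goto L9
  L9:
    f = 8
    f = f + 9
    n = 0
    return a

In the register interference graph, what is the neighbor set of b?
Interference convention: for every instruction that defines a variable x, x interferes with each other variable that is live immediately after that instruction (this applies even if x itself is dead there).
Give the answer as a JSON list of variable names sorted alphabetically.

def/use:
  L0 def {a} use ∅
  L1 def {a,b} use ∅
  L2 def {a,n} use {a}
  L3 def {a,d,p} use {a}
  L4 def {f} use {b}
  L5 def {p} use {d,p}
  L6 def {d} use {b,d}
  L7 def {f} use ∅
  L8 def {n,p} use ∅
  L9 def {f,n} use {a}

Live sets:
  L0: in=∅ out=∅
  L1: in=∅ out={a,b}
  L2: in={a,b} out={a,b}
  L3: in={a,b} out={a,b,d,p}
  L4: in={a,b,d,p} out={a,d,p}
  L5: in={a,d,p} out={a}
  L6: in={a,b,d} out={a}
  L7: in=∅ out=∅
  L8: in={a} out={a}
  L9: in={a} out=∅

Interference:
  a: {b,d,f,n,p}
  b: {a,d,n,p}
  d: {a,b,f,p}
  f: {a,d,p}
  n: {a,b}
  p: {a,b,d,f}

N(b) = ["a", "d", "n", "p"]

Answer: ["a", "d", "n", "p"]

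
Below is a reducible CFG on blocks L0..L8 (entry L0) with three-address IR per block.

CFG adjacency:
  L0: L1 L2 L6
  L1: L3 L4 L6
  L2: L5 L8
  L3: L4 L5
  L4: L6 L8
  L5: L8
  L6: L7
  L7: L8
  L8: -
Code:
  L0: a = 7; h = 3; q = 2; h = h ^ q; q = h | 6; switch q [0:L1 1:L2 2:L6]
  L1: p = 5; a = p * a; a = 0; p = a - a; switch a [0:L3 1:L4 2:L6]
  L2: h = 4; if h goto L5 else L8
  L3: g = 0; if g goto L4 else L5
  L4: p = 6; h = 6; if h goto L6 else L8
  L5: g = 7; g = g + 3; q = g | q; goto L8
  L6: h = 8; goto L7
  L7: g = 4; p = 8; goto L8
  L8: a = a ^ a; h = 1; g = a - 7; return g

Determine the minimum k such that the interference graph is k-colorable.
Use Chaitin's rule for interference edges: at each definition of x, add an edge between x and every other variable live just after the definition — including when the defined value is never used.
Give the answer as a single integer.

Block summaries:
  L0: {a,h,q} / ∅
  L1: {a,p} / {a}
  L2: {h} / ∅
  L3: {g} / ∅
  L4: {h,p} / ∅
  L5: {g,q} / {q}
  L6: {h} / ∅
  L7: {g,p} / ∅
  L8: {a,g,h} / {a}

Liveness:
  L0 li=∅ lo={a,q}
  L1 li={a,q} lo={a,q}
  L2 li={a,q} lo={a,q}
  L3 li={a,q} lo={a,q}
  L4 li={a} lo={a}
  L5 li={a,q} lo={a}
  L6 li={a} lo={a}
  L7 li={a} lo={a}
  L8 li={a} lo=∅

Interference:
  a↔{g,h,p,q}
  g↔{a,q}
  h↔{a,q}
  p↔{a,q}
  q↔{a,g,h,p}

Chromatic number:
  clique {a,g,q} ⇒ need ≥ 3
  3-colouring: r0={a}  r1={q}  r2={g,h,p}
  χ = 3

Answer: 3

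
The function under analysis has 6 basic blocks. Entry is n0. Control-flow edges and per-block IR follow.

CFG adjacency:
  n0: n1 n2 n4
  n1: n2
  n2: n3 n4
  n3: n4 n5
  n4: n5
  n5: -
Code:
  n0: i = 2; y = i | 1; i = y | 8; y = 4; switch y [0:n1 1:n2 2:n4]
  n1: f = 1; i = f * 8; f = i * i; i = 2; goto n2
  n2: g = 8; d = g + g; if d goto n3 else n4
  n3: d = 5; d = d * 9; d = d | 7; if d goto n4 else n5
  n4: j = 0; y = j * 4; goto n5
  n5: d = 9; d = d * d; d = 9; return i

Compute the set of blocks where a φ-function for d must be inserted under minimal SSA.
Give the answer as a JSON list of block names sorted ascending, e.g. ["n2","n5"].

Answer: ["n4", "n5"]

Analysis:
idom tree: n1←n0 n2←n0 n3←n2 n4←n0 n5←n0
Dom∩ at merges:
  n2: preds {n0,n1}: {n0} ∩ {n0,n1} = {n0}; idom=n0
  n4: preds {n0,n2,n3}: {n0} ∩ {n0,n2} ∩ {n0,n2,n3} = {n0}; idom=n0
  n5: preds {n3,n4}: {n0,n2,n3} ∩ {n0,n4} = {n0}; idom=n0

DF walk-up:
  n2←n0: walk · to n0
  n2←n1: walk n1 to n0
  n4←n0: walk · to n0
  n4←n2: walk n2 to n0
  n4←n3: walk n3→n2 to n0
  n5←n3: walk n3→n2 to n0
  n5←n4: walk n4 to n0
  n0 → ∅
  n1 → {n2}
  n2 → {n4,n5}
  n3 → {n4,n5}
  n4 → {n5}
  n5 → ∅

φ for d: defs {n2,n3,n5}
  DF⁺ = {n4,n5}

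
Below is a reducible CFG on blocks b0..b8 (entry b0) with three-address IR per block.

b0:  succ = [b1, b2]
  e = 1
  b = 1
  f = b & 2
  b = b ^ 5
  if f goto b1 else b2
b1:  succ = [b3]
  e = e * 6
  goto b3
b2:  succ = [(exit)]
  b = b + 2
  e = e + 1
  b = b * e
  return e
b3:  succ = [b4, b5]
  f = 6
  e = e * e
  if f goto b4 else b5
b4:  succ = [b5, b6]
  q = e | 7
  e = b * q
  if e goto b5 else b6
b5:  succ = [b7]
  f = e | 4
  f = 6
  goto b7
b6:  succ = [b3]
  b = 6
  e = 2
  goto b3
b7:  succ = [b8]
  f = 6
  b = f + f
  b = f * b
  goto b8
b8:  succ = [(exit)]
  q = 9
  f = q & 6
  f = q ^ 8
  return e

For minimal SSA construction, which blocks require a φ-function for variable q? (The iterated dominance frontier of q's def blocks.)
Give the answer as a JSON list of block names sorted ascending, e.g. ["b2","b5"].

Answer: ["b3", "b5"]

Working:
idom tree: b1←b0 b2←b0 b3←b1 b4←b3 b5←b3 b6←b4 b7←b5 b8←b7
Dom at joins:
  b3: preds {b1,b6}: {b0,b1} ∩ {b0,b1,b3,b4,b6} = {b0,b1}; idom=b1
  b5: preds {b3,b4}: {b0,b1,b3} ∩ {b0,b1,b3,b4} = {b0,b1,b3}; idom=b3

Frontier:
  b3←b1: walk · to b1
  b3←b6: walk b6→b4→b3 to b1
  b5←b3: walk · to b3
  b5←b4: walk b4 to b3
  b0 → ∅
  b1 → ∅
  b2 → ∅
  b3 → {b3}
  b4 → {b3,b5}
  b5 → ∅
  b6 → {b3}
  b7 → ∅
  b8 → ∅

φ for q: defs {b4,b8}
  DF⁺ = {b3,b5}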